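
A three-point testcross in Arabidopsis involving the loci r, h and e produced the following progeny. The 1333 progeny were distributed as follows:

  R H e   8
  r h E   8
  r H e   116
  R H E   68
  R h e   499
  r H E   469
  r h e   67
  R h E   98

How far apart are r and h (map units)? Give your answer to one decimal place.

11.3 map units

The two most frequent reciprocal classes, R h e and r H E, are the parental types, so the F1 was R h e / r H E.
The two rarest classes, R H e and r h E, are the double crossovers. Comparing them with the parentals, only the h allele has switched, so h is the middle locus and the order is e – h – r.
Crossovers in the h–r interval produce the single-crossover classes r h e and R H E (67 + 68 = 135) plus the double crossovers (16).
RF(h–r) = (135 + 16) / 1333 = 151/1333 = 0.1133 → 11.3 map units.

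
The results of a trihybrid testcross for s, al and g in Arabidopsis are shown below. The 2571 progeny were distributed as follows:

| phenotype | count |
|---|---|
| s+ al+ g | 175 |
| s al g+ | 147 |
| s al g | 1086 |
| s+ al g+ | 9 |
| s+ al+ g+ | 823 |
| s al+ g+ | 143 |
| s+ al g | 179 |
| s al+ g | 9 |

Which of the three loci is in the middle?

The two most frequent reciprocal classes, s al g and s+ al+ g+, are the parental types, so the F1 was s al g / s+ al+ g+.
The two rarest classes, s al+ g and s+ al g+, are the double crossovers. Comparing them with the parentals, only the al allele has switched, so al is the middle locus and the order is g – al – s.

al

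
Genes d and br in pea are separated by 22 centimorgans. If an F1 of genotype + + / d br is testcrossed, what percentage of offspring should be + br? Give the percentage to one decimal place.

A map distance of 22 centimorgans corresponds to a recombination frequency of 0.220.
The F1 is + + / d br, so + br is a recombinant gamete class with expected frequency r/2 = 0.220/2 = 0.1100.
That is 0.1100 = 11.0% of the progeny.

11.0%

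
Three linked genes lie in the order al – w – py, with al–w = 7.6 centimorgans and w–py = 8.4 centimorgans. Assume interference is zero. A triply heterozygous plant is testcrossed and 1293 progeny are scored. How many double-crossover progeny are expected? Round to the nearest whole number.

8

Map distances give recombination frequencies of 0.076 and 0.084 for the two intervals.
With no interference, expected double-crossover frequency = 0.076 × 0.084 = 0.00638.
Expected number = 0.00638 × 1293 = 8.25 ≈ 8.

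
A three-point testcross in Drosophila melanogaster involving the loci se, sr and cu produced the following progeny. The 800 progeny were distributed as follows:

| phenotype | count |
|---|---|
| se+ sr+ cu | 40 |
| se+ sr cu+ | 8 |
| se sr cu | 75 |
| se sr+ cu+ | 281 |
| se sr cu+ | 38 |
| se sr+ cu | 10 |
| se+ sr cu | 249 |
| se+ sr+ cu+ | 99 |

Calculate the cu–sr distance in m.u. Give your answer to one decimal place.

12.0 m.u.

The two most frequent reciprocal classes, se+ sr cu and se sr+ cu+, are the parental types, so the F1 was se+ sr cu / se sr+ cu+.
The two rarest classes, se+ sr cu+ and se sr+ cu, are the double crossovers. Comparing them with the parentals, only the cu allele has switched, so cu is the middle locus and the order is se – cu – sr.
Crossovers in the cu–sr interval produce the single-crossover classes se+ sr+ cu and se sr cu+ (40 + 38 = 78) plus the double crossovers (18).
RF(cu–sr) = (78 + 18) / 800 = 96/800 = 0.1200 → 12.0 m.u.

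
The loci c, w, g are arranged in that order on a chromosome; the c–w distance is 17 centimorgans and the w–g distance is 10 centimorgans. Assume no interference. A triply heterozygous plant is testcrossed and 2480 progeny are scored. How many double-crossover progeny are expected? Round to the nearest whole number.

42

Map distances give recombination frequencies of 0.170 and 0.100 for the two intervals.
With no interference, expected double-crossover frequency = 0.170 × 0.100 = 0.01700.
Expected number = 0.01700 × 2480 = 42.16 ≈ 42.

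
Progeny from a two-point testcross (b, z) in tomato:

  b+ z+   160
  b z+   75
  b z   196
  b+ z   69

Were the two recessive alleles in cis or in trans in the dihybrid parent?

cis

The two most frequent classes are b+ z+ (160) and b z (196); these are the parental (non-recombinant) types.
So the F1 carried b+ z+ on one chromosome and b z on the other — the recessive alleles are on the same chromosome (cis / coupling).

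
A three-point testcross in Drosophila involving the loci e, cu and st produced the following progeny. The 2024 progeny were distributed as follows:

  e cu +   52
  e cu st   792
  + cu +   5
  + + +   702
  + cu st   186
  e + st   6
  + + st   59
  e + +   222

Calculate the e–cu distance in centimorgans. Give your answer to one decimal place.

20.7 centimorgans

The two most frequent reciprocal classes, e cu st and + + +, are the parental types, so the F1 was e cu st / + + +.
The two rarest classes, e + st and + cu +, are the double crossovers. Comparing them with the parentals, only the cu allele has switched, so cu is the middle locus and the order is e – cu – st.
Crossovers in the e–cu interval produce the single-crossover classes + cu st and e + + (186 + 222 = 408) plus the double crossovers (11).
RF(e–cu) = (408 + 11) / 2024 = 419/2024 = 0.2070 → 20.7 centimorgans.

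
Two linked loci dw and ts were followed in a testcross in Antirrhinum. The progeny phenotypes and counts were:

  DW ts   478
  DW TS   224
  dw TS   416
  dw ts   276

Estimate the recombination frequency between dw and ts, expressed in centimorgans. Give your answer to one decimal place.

35.9 centimorgans

The two most frequent classes, DW ts (478) and dw TS (416), are the parental types, so the F1 was DW ts / dw TS.
The recombinant classes are DW TS and dw ts: 224 + 276 = 500.
Recombination frequency = 500/1394 = 0.3587 ≈ 35.9%, i.e. 35.9 centimorgans.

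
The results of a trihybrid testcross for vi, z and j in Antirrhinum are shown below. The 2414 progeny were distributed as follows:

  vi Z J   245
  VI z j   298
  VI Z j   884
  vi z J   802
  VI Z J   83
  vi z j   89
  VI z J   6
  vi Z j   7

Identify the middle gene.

The two most frequent reciprocal classes, vi z J and VI Z j, are the parental types, so the F1 was vi z J / VI Z j.
The two rarest classes, VI z J and vi Z j, are the double crossovers. Comparing them with the parentals, only the vi allele has switched, so vi is the middle locus and the order is j – vi – z.

vi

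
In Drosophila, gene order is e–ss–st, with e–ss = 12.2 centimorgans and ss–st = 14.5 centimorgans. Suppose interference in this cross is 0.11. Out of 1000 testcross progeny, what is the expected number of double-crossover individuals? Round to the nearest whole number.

16

Map distances give recombination frequencies of 0.122 and 0.145 for the two intervals.
With interference 0.11 (so coincidence = 0.89), expected double-crossover frequency = 0.122 × 0.145 × 0.89 = 0.01574.
Expected number = 0.01574 × 1000 = 15.74 ≈ 16.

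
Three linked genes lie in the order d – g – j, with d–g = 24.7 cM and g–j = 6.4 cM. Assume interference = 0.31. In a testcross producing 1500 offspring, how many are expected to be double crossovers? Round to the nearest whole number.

16

Map distances give recombination frequencies of 0.247 and 0.064 for the two intervals.
With interference 0.31 (so coincidence = 0.69), expected double-crossover frequency = 0.247 × 0.064 × 0.69 = 0.01091.
Expected number = 0.01091 × 1500 = 16.36 ≈ 16.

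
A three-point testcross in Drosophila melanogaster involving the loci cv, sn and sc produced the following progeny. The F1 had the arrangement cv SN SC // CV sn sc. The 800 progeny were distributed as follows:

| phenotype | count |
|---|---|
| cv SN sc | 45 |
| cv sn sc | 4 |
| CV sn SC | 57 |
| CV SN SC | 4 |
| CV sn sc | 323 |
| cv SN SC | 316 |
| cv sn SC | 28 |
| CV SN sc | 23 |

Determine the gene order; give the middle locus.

The two rarest classes, CV SN SC and cv sn sc, are the double crossovers. Comparing them with the parentals, only the cv allele has switched, so cv is the middle locus and the order is sn – cv – sc.

cv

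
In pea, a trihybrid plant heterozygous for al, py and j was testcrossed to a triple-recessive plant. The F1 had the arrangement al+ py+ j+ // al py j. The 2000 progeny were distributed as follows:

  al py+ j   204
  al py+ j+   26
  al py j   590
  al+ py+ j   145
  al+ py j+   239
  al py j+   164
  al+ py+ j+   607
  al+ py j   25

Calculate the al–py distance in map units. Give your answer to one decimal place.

24.7 map units

The two rarest classes, al py+ j+ and al+ py j, are the double crossovers. Comparing them with the parentals, only the al allele has switched, so al is the middle locus and the order is py – al – j.
Crossovers in the py–al interval produce the single-crossover classes al+ py j+ and al py+ j (239 + 204 = 443) plus the double crossovers (51).
RF(py–al) = (443 + 51) / 2000 = 494/2000 = 0.2470 → 24.7 map units.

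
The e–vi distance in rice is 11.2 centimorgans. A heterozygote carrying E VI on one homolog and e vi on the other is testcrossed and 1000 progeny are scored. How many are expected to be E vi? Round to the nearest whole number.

A map distance of 11.2 centimorgans corresponds to a recombination frequency of 0.112.
The F1 is E VI / e vi, so E vi is a recombinant gamete class with expected frequency r/2 = 0.112/2 = 0.0560.
Expected number = 0.0560 × 1000 = 56.00 ≈ 56.

56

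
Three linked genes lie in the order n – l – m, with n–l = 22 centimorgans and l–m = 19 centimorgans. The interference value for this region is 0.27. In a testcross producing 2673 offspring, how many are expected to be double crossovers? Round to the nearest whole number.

Map distances give recombination frequencies of 0.220 and 0.190 for the two intervals.
With interference 0.27 (so coincidence = 0.73), expected double-crossover frequency = 0.220 × 0.190 × 0.73 = 0.03051.
Expected number = 0.03051 × 2673 = 81.56 ≈ 82.

82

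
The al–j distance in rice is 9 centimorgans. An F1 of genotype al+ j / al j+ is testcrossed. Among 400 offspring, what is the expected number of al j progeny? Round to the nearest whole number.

A map distance of 9 centimorgans corresponds to a recombination frequency of 0.090.
The F1 is al+ j / al j+, so al j is a recombinant gamete class with expected frequency r/2 = 0.090/2 = 0.0450.
Expected number = 0.0450 × 400 = 18.00 ≈ 18.

18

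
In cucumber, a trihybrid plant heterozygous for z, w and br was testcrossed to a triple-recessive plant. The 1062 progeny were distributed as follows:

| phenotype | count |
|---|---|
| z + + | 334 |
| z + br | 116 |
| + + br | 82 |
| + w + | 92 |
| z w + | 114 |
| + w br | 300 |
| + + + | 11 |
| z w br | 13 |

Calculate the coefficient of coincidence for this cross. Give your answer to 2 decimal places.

The two most frequent reciprocal classes, + w br and z + +, are the parental types, so the F1 was + w br / z + +.
The two rarest classes, z w br and + + +, are the double crossovers. Comparing them with the parentals, only the z allele has switched, so z is the middle locus and the order is br – z – w.
br–z: (208 + 24)/1062 = 0.2185; z–w: (196 + 24)/1062 = 0.2072.
Expected DCO frequency = 0.2185 × 0.2072 ≈ 0.04527; observed = 24/1062 ≈ 0.02260.
Coefficient of coincidence = 0.02260/0.04527 ≈ 0.50.

0.50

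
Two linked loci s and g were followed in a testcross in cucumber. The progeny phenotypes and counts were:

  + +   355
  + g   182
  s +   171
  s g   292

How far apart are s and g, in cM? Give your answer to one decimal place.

The two most frequent classes, + + (355) and s g (292), are the parental types, so the F1 was + + / s g.
The recombinant classes are + g and s +: 182 + 171 = 353.
Recombination frequency = 353/1000 = 0.3530 ≈ 35.3%, i.e. 35.3 cM.

35.3 cM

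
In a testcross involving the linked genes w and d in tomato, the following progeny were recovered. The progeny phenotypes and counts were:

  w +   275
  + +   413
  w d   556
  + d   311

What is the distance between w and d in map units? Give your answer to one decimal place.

37.7 map units

The two most frequent classes, + + (413) and w d (556), are the parental types, so the F1 was + + / w d.
The recombinant classes are + d and w +: 311 + 275 = 586.
Recombination frequency = 586/1555 = 0.3768 ≈ 37.7%, i.e. 37.7 map units.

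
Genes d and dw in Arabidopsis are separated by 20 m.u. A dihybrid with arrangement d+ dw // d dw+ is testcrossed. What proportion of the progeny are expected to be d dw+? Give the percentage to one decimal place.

40.0%

A map distance of 20 m.u. corresponds to a recombination frequency of 0.200.
The F1 is d+ dw / d dw+, so d dw+ is a parental gamete class with expected frequency (1 − r)/2 = 0.800/2 = 0.4000.
That is 0.4000 = 40.0% of the progeny.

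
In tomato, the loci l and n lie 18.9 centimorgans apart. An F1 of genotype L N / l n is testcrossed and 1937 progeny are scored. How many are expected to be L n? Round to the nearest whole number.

183

A map distance of 18.9 centimorgans corresponds to a recombination frequency of 0.189.
The F1 is L N / l n, so L n is a recombinant gamete class with expected frequency r/2 = 0.189/2 = 0.0945.
Expected number = 0.0945 × 1937 = 183.05 ≈ 183.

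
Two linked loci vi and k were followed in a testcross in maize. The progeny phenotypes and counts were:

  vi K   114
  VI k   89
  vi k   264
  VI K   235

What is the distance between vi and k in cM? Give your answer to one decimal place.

The two most frequent classes, VI K (235) and vi k (264), are the parental types, so the F1 was VI K / vi k.
The recombinant classes are VI k and vi K: 89 + 114 = 203.
Recombination frequency = 203/702 = 0.2892 ≈ 28.9%, i.e. 28.9 cM.

28.9 cM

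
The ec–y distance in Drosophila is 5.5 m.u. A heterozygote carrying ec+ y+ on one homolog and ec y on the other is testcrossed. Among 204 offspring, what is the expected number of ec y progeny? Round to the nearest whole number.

A map distance of 5.5 m.u. corresponds to a recombination frequency of 0.055.
The F1 is ec+ y+ / ec y, so ec y is a parental gamete class with expected frequency (1 − r)/2 = 0.945/2 = 0.4725.
Expected number = 0.4725 × 204 = 96.39 ≈ 96.

96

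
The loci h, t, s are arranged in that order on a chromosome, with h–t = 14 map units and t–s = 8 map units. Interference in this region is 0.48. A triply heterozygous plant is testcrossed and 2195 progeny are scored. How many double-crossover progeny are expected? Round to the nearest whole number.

13

Map distances give recombination frequencies of 0.140 and 0.080 for the two intervals.
With interference 0.48 (so coincidence = 0.52), expected double-crossover frequency = 0.140 × 0.080 × 0.52 = 0.00582.
Expected number = 0.00582 × 2195 = 12.78 ≈ 13.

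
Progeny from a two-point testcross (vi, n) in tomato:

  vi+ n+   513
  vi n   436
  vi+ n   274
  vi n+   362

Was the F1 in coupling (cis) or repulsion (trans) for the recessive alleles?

cis

The two most frequent classes are vi+ n+ (513) and vi n (436); these are the parental (non-recombinant) types.
So the F1 carried vi+ n+ on one chromosome and vi n on the other — the recessive alleles are on the same chromosome (cis / coupling).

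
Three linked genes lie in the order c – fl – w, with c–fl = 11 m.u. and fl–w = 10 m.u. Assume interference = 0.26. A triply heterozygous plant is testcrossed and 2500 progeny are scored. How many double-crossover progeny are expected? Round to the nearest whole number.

20

Map distances give recombination frequencies of 0.110 and 0.100 for the two intervals.
With interference 0.26 (so coincidence = 0.74), expected double-crossover frequency = 0.110 × 0.100 × 0.74 = 0.00814.
Expected number = 0.00814 × 2500 = 20.35 ≈ 20.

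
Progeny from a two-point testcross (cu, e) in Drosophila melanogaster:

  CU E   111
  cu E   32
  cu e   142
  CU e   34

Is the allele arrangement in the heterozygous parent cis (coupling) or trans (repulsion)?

cis

The two most frequent classes are CU E (111) and cu e (142); these are the parental (non-recombinant) types.
So the F1 carried CU E on one chromosome and cu e on the other — the recessive alleles are on the same chromosome (cis / coupling).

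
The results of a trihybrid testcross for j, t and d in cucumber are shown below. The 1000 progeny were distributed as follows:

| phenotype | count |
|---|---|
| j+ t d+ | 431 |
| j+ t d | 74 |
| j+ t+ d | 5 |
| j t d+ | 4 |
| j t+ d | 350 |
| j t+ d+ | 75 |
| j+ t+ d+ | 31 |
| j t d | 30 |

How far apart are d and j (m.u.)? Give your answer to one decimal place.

The two most frequent reciprocal classes, j t+ d and j+ t d+, are the parental types, so the F1 was j t+ d / j+ t d+.
The two rarest classes, j+ t+ d and j t d+, are the double crossovers. Comparing them with the parentals, only the j allele has switched, so j is the middle locus and the order is d – j – t.
Crossovers in the d–j interval produce the single-crossover classes j t+ d+ and j+ t d (75 + 74 = 149) plus the double crossovers (9).
RF(d–j) = (149 + 9) / 1000 = 158/1000 = 0.1580 → 15.8 m.u.

15.8 m.u.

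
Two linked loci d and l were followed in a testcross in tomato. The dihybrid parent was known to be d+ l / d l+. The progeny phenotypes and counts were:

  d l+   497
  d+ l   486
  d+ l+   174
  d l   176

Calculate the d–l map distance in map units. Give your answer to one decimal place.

The recombinant classes are d+ l+ and d l: 174 + 176 = 350.
Recombination frequency = 350/1333 = 0.2626 ≈ 26.3%, i.e. 26.3 map units.

26.3 map units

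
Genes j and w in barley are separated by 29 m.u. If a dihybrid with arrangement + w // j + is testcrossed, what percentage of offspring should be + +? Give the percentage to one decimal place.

14.5%

A map distance of 29 m.u. corresponds to a recombination frequency of 0.290.
The F1 is + w / j +, so + + is a recombinant gamete class with expected frequency r/2 = 0.290/2 = 0.1450.
That is 0.1450 = 14.5% of the progeny.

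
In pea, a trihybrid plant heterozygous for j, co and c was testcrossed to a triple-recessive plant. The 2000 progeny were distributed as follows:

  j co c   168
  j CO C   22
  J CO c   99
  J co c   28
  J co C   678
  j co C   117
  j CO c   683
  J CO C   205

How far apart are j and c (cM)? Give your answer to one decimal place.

The two most frequent reciprocal classes, J co C and j CO c, are the parental types, so the F1 was J co C / j CO c.
The two rarest classes, J co c and j CO C, are the double crossovers. Comparing them with the parentals, only the c allele has switched, so c is the middle locus and the order is j – c – co.
Crossovers in the j–c interval produce the single-crossover classes j co C and J CO c (117 + 99 = 216) plus the double crossovers (50).
RF(j–c) = (216 + 50) / 2000 = 266/2000 = 0.1330 → 13.3 cM.

13.3 cM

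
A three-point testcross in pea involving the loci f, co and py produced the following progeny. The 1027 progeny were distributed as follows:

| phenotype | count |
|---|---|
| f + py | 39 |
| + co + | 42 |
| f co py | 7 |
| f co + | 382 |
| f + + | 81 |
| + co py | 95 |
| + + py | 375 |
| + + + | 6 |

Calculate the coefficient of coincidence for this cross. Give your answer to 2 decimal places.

0.75

The two most frequent reciprocal classes, f co + and + + py, are the parental types, so the F1 was f co + / + + py.
The two rarest classes, f co py and + + +, are the double crossovers. Comparing them with the parentals, only the py allele has switched, so py is the middle locus and the order is f – py – co.
f–py: (81 + 13)/1027 = 0.0915; py–co: (176 + 13)/1027 = 0.1840.
Expected DCO frequency = 0.0915 × 0.1840 ≈ 0.01684; observed = 13/1027 ≈ 0.01266.
Coefficient of coincidence = 0.01266/0.01684 ≈ 0.75.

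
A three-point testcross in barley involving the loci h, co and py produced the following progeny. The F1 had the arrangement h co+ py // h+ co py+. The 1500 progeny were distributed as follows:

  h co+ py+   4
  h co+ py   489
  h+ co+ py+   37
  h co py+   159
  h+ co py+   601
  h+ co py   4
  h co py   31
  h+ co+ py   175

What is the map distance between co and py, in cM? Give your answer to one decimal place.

The two rarest classes, h co+ py+ and h+ co py, are the double crossovers. Comparing them with the parentals, only the py allele has switched, so py is the middle locus and the order is co – py – h.
Crossovers in the co–py interval produce the single-crossover classes h co py and h+ co+ py+ (31 + 37 = 68) plus the double crossovers (8).
RF(co–py) = (68 + 8) / 1500 = 76/1500 = 0.0507 → 5.1 cM.

5.1 cM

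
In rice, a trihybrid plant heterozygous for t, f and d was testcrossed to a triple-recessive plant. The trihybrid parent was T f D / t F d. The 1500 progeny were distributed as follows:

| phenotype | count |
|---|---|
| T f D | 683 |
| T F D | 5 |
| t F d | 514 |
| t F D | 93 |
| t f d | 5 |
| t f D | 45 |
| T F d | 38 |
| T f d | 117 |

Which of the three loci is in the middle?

f

The two rarest classes, T F D and t f d, are the double crossovers. Comparing them with the parentals, only the f allele has switched, so f is the middle locus and the order is t – f – d.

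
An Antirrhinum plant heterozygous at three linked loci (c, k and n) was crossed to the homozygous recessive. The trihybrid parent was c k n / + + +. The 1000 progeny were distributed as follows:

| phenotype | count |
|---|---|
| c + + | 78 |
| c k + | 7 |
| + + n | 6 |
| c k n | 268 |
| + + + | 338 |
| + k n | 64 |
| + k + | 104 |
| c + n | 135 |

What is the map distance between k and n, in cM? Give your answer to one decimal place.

25.2 cM

The two rarest classes, c k + and + + n, are the double crossovers. Comparing them with the parentals, only the n allele has switched, so n is the middle locus and the order is k – n – c.
Crossovers in the k–n interval produce the single-crossover classes c + n and + k + (135 + 104 = 239) plus the double crossovers (13).
RF(k–n) = (239 + 13) / 1000 = 252/1000 = 0.2520 → 25.2 cM.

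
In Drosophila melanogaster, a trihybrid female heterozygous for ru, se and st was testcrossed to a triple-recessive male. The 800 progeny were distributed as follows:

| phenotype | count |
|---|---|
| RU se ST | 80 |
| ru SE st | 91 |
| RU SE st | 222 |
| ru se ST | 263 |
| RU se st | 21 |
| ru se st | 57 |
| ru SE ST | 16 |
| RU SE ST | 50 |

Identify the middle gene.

The two most frequent reciprocal classes, RU SE st and ru se ST, are the parental types, so the F1 was RU SE st / ru se ST.
The two rarest classes, RU se st and ru SE ST, are the double crossovers. Comparing them with the parentals, only the se allele has switched, so se is the middle locus and the order is ru – se – st.

se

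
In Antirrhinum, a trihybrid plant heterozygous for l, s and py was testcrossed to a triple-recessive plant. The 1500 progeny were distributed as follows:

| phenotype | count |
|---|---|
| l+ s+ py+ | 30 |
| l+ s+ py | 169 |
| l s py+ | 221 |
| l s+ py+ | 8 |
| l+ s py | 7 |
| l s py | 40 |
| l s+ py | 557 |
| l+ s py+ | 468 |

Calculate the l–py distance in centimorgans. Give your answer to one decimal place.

27.0 centimorgans

The two most frequent reciprocal classes, l s+ py and l+ s py+, are the parental types, so the F1 was l s+ py / l+ s py+.
The two rarest classes, l s+ py+ and l+ s py, are the double crossovers. Comparing them with the parentals, only the py allele has switched, so py is the middle locus and the order is s – py – l.
Crossovers in the py–l interval produce the single-crossover classes l+ s+ py and l s py+ (169 + 221 = 390) plus the double crossovers (15).
RF(py–l) = (390 + 15) / 1500 = 405/1500 = 0.2700 → 27.0 centimorgans.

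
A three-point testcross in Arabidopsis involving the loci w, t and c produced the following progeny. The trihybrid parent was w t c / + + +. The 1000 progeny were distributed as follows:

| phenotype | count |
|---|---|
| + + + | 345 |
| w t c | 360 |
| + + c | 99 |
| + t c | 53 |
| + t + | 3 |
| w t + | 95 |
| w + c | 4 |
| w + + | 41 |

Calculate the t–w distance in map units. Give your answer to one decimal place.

10.1 map units

The two rarest classes, w + c and + t +, are the double crossovers. Comparing them with the parentals, only the t allele has switched, so t is the middle locus and the order is w – t – c.
Crossovers in the w–t interval produce the single-crossover classes + t c and w + + (53 + 41 = 94) plus the double crossovers (7).
RF(w–t) = (94 + 7) / 1000 = 101/1000 = 0.1010 → 10.1 map units.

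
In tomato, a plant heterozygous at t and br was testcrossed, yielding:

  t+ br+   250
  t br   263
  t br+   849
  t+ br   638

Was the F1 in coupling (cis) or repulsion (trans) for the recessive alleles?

trans

The two most frequent classes are t+ br (638) and t br+ (849); these are the parental (non-recombinant) types.
So the F1 carried t+ br on one chromosome and t br+ on the other — the recessive alleles are on opposite chromosomes (trans / repulsion).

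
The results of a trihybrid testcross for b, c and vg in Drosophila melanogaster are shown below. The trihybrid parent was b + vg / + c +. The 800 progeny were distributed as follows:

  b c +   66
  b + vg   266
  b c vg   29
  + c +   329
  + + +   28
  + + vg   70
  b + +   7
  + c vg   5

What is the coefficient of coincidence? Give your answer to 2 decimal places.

0.94

The two rarest classes, b + + and + c vg, are the double crossovers. Comparing them with the parentals, only the vg allele has switched, so vg is the middle locus and the order is b – vg – c.
b–vg: (136 + 12)/800 = 0.1850; vg–c: (57 + 12)/800 = 0.0862.
Expected DCO frequency = 0.1850 × 0.0862 ≈ 0.01595; observed = 12/800 ≈ 0.01500.
Coefficient of coincidence = 0.01500/0.01595 ≈ 0.94.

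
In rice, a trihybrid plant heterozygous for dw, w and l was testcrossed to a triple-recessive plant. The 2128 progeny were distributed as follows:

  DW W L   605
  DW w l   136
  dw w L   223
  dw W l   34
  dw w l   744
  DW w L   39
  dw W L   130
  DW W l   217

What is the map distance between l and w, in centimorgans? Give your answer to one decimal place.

24.1 centimorgans

The two most frequent reciprocal classes, dw w l and DW W L, are the parental types, so the F1 was dw w l / DW W L.
The two rarest classes, dw W l and DW w L, are the double crossovers. Comparing them with the parentals, only the w allele has switched, so w is the middle locus and the order is l – w – dw.
Crossovers in the l–w interval produce the single-crossover classes dw w L and DW W l (223 + 217 = 440) plus the double crossovers (73).
RF(l–w) = (440 + 73) / 2128 = 513/2128 = 0.2411 → 24.1 centimorgans.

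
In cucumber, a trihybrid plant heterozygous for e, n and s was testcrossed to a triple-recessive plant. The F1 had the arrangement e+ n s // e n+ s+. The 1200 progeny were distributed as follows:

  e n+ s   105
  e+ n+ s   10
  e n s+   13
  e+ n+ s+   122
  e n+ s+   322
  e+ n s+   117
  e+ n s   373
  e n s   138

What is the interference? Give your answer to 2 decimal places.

The two rarest classes, e+ n+ s and e n s+, are the double crossovers. Comparing them with the parentals, only the n allele has switched, so n is the middle locus and the order is e – n – s.
e–n: (260 + 23)/1200 = 0.2358; n–s: (222 + 23)/1200 = 0.2042.
Expected DCO frequency = 0.2358 × 0.2042 ≈ 0.04815; observed = 23/1200 ≈ 0.01917.
Coefficient of coincidence = 0.01917/0.04815 ≈ 0.40; interference = 1 − 0.40 = 0.60.

0.60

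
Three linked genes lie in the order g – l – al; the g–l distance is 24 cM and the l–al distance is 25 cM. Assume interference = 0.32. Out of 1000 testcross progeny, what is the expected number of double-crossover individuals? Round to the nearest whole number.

41

Map distances give recombination frequencies of 0.240 and 0.250 for the two intervals.
With interference 0.32 (so coincidence = 0.68), expected double-crossover frequency = 0.240 × 0.250 × 0.68 = 0.04080.
Expected number = 0.04080 × 1000 = 40.80 ≈ 41.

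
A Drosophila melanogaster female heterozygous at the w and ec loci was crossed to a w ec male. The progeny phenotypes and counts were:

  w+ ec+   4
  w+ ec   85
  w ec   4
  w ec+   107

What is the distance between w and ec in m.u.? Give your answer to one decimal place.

The two most frequent classes, w+ ec (85) and w ec+ (107), are the parental types, so the F1 was w+ ec / w ec+.
The recombinant classes are w+ ec+ and w ec: 4 + 4 = 8.
Recombination frequency = 8/200 = 0.0400 ≈ 4.0%, i.e. 4.0 m.u.

4.0 m.u.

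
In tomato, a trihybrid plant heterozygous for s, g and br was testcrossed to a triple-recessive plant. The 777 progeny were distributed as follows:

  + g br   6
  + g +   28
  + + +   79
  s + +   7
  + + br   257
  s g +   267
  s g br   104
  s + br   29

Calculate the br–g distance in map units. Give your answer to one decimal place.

25.2 map units

The two most frequent reciprocal classes, s g + and + + br, are the parental types, so the F1 was s g + / + + br.
The two rarest classes, s + + and + g br, are the double crossovers. Comparing them with the parentals, only the g allele has switched, so g is the middle locus and the order is br – g – s.
Crossovers in the br–g interval produce the single-crossover classes s g br and + + + (104 + 79 = 183) plus the double crossovers (13).
RF(br–g) = (183 + 13) / 777 = 196/777 = 0.2523 → 25.2 map units.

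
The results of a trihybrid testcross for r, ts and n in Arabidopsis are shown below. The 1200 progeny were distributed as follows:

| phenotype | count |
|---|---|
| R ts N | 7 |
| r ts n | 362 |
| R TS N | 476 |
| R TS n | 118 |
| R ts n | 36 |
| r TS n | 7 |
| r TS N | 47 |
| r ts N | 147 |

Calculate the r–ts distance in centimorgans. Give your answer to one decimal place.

8.1 centimorgans

The two most frequent reciprocal classes, R TS N and r ts n, are the parental types, so the F1 was R TS N / r ts n.
The two rarest classes, R ts N and r TS n, are the double crossovers. Comparing them with the parentals, only the ts allele has switched, so ts is the middle locus and the order is r – ts – n.
Crossovers in the r–ts interval produce the single-crossover classes r TS N and R ts n (47 + 36 = 83) plus the double crossovers (14).
RF(r–ts) = (83 + 14) / 1200 = 97/1200 = 0.0808 → 8.1 centimorgans.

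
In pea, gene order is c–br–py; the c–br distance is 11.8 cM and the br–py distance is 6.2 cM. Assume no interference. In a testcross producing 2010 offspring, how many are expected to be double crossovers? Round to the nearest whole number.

15

Map distances give recombination frequencies of 0.118 and 0.062 for the two intervals.
With no interference, expected double-crossover frequency = 0.118 × 0.062 = 0.00732.
Expected number = 0.00732 × 2010 = 14.71 ≈ 15.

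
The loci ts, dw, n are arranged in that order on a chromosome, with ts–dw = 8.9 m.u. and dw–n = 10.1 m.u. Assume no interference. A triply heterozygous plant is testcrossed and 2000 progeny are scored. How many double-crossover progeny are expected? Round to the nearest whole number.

18

Map distances give recombination frequencies of 0.089 and 0.101 for the two intervals.
With no interference, expected double-crossover frequency = 0.089 × 0.101 = 0.00899.
Expected number = 0.00899 × 2000 = 17.98 ≈ 18.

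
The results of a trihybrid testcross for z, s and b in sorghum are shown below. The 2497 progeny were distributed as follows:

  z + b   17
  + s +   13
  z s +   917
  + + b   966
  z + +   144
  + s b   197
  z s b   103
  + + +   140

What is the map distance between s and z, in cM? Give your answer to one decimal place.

The two most frequent reciprocal classes, + + b and z s +, are the parental types, so the F1 was + + b / z s +.
The two rarest classes, z + b and + s +, are the double crossovers. Comparing them with the parentals, only the z allele has switched, so z is the middle locus and the order is s – z – b.
Crossovers in the s–z interval produce the single-crossover classes + s b and z + + (197 + 144 = 341) plus the double crossovers (30).
RF(s–z) = (341 + 30) / 2497 = 371/2497 = 0.1486 → 14.9 cM.

14.9 cM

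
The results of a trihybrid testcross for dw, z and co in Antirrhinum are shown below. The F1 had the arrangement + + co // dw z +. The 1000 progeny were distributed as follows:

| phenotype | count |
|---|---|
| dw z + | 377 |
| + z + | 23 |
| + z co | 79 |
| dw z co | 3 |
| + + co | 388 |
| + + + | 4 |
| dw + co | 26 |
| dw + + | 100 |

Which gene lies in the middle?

The two rarest classes, + + + and dw z co, are the double crossovers. Comparing them with the parentals, only the co allele has switched, so co is the middle locus and the order is z – co – dw.

co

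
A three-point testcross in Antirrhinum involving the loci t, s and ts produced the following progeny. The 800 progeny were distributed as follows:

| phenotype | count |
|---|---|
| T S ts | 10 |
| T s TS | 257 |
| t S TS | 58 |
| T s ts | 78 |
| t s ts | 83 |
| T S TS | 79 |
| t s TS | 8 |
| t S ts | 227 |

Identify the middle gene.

The two most frequent reciprocal classes, T s TS and t S ts, are the parental types, so the F1 was T s TS / t S ts.
The two rarest classes, t s TS and T S ts, are the double crossovers. Comparing them with the parentals, only the t allele has switched, so t is the middle locus and the order is s – t – ts.

t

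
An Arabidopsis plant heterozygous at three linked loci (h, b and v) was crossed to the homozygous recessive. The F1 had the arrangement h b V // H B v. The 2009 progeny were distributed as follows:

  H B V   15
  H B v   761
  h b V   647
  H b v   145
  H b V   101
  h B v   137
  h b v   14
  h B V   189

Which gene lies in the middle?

v

The two rarest classes, h b v and H B V, are the double crossovers. Comparing them with the parentals, only the v allele has switched, so v is the middle locus and the order is b – v – h.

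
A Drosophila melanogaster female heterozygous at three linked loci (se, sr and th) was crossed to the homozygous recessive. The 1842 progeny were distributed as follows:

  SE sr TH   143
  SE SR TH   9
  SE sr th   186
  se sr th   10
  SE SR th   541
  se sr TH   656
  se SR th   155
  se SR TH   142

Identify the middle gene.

th

The two most frequent reciprocal classes, se sr TH and SE SR th, are the parental types, so the F1 was se sr TH / SE SR th.
The two rarest classes, se sr th and SE SR TH, are the double crossovers. Comparing them with the parentals, only the th allele has switched, so th is the middle locus and the order is sr – th – se.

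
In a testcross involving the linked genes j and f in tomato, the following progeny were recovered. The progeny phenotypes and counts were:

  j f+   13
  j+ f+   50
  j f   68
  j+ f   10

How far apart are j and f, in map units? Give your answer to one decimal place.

16.3 map units

The two most frequent classes, j+ f+ (50) and j f (68), are the parental types, so the F1 was j+ f+ / j f.
The recombinant classes are j+ f and j f+: 10 + 13 = 23.
Recombination frequency = 23/141 = 0.1631 ≈ 16.3%, i.e. 16.3 map units.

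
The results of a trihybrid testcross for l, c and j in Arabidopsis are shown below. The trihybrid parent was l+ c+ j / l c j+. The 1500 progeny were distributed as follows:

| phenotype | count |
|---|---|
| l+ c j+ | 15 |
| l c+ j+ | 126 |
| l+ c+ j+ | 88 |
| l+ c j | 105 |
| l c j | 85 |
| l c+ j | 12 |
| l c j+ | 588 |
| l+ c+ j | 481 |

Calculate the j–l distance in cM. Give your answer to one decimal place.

13.3 cM

The two rarest classes, l c+ j and l+ c j+, are the double crossovers. Comparing them with the parentals, only the l allele has switched, so l is the middle locus and the order is c – l – j.
Crossovers in the l–j interval produce the single-crossover classes l+ c+ j+ and l c j (88 + 85 = 173) plus the double crossovers (27).
RF(l–j) = (173 + 27) / 1500 = 200/1500 = 0.1333 → 13.3 cM.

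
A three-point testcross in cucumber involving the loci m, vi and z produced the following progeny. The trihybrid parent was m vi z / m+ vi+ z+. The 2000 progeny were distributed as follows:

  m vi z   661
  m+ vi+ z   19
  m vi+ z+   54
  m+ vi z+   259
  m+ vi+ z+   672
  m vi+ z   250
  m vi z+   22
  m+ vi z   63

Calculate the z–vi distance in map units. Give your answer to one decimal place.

27.5 map units

The two rarest classes, m vi z+ and m+ vi+ z, are the double crossovers. Comparing them with the parentals, only the z allele has switched, so z is the middle locus and the order is vi – z – m.
Crossovers in the vi–z interval produce the single-crossover classes m vi+ z and m+ vi z+ (250 + 259 = 509) plus the double crossovers (41).
RF(vi–z) = (509 + 41) / 2000 = 550/2000 = 0.2750 → 27.5 map units.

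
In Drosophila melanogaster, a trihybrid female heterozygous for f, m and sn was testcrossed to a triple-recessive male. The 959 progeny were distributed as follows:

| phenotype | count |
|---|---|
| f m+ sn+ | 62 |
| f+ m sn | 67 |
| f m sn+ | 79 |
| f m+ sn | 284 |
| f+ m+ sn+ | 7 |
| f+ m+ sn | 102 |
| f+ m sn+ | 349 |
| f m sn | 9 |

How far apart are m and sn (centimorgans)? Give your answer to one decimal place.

15.1 centimorgans

The two most frequent reciprocal classes, f m+ sn and f+ m sn+, are the parental types, so the F1 was f m+ sn / f+ m sn+.
The two rarest classes, f m sn and f+ m+ sn+, are the double crossovers. Comparing them with the parentals, only the m allele has switched, so m is the middle locus and the order is f – m – sn.
Crossovers in the m–sn interval produce the single-crossover classes f m+ sn+ and f+ m sn (62 + 67 = 129) plus the double crossovers (16).
RF(m–sn) = (129 + 16) / 959 = 145/959 = 0.1512 → 15.1 centimorgans.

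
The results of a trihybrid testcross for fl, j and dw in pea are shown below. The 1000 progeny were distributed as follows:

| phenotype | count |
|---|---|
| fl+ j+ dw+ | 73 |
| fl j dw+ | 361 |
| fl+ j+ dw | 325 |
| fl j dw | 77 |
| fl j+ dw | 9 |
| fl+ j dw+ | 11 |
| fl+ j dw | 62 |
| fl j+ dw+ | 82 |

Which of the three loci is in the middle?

The two most frequent reciprocal classes, fl+ j+ dw and fl j dw+, are the parental types, so the F1 was fl+ j+ dw / fl j dw+.
The two rarest classes, fl j+ dw and fl+ j dw+, are the double crossovers. Comparing them with the parentals, only the fl allele has switched, so fl is the middle locus and the order is j – fl – dw.

fl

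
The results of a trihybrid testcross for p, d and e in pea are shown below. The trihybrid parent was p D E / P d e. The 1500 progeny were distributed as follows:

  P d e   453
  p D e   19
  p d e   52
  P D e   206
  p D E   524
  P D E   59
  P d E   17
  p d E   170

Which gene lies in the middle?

The two rarest classes, p D e and P d E, are the double crossovers. Comparing them with the parentals, only the e allele has switched, so e is the middle locus and the order is p – e – d.

e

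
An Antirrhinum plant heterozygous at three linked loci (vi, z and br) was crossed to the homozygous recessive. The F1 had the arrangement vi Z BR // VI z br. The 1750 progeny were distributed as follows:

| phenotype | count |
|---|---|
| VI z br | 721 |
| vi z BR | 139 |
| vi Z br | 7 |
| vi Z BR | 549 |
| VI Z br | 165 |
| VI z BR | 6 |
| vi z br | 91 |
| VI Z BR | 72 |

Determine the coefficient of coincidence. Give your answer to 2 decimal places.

The two rarest classes, vi Z br and VI z BR, are the double crossovers. Comparing them with the parentals, only the br allele has switched, so br is the middle locus and the order is vi – br – z.
vi–br: (163 + 13)/1750 = 0.1006; br–z: (304 + 13)/1750 = 0.1811.
Expected DCO frequency = 0.1006 × 0.1811 ≈ 0.01822; observed = 13/1750 ≈ 0.00743.
Coefficient of coincidence = 0.00743/0.01822 ≈ 0.41.

0.41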